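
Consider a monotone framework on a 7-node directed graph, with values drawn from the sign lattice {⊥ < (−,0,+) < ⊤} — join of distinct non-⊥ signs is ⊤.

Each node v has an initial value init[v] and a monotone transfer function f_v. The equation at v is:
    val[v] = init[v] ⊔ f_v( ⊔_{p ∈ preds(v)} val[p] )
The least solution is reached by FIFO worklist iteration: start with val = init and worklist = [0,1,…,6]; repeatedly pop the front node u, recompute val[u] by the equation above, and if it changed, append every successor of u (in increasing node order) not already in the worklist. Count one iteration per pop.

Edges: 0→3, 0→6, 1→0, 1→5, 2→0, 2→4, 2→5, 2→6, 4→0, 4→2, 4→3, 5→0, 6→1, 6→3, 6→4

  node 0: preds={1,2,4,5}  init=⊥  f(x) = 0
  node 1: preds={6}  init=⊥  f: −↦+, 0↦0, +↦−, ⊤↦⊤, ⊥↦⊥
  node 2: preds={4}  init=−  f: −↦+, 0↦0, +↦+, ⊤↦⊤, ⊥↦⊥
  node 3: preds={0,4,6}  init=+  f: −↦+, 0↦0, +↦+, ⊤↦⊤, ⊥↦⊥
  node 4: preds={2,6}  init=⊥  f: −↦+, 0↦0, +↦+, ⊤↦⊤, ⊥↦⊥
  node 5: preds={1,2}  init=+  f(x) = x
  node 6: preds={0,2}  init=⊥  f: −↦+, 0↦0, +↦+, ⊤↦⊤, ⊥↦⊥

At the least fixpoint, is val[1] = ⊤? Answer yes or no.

yes

Worklist (17 pops):
  #1 pop 0: in=⊤ → 0 (was ⊥); enqueue []
  #2 pop 1: in=⊥ → ⊥ (no change)
  #3 pop 2: in=⊥ → − (no change)
  #4 pop 3: in=0 → ⊤ (was +); enqueue []
  #5 pop 4: in=− → + (was ⊥); enqueue [0,2,3]
  #6 pop 5: in=− → ⊤ (was +); enqueue []
  #7 pop 6: in=⊤ → ⊤ (was ⊥); enqueue [1,4]
  #8 pop 0: in=⊤ → 0 (no change)
  #9 pop 2: in=+ → ⊤ (was −); enqueue [0,5,6]
  #10 pop 3: in=⊤ → ⊤ (no change)
  #11 pop 1: in=⊤ → ⊤ (was ⊥); enqueue []
  #12 pop 4: in=⊤ → ⊤ (was +); enqueue [2,3]
  #13 pop 0: in=⊤ → 0 (no change)
  #14 pop 5: in=⊤ → ⊤ (no change)
  #15 pop 6: in=⊤ → ⊤ (no change)
  #16 pop 2: in=⊤ → ⊤ (no change)
  #17 pop 3: in=⊤ → ⊤ (no change)

Fixpoint:
  val[0] = 0
  val[1] = ⊤
  val[2] = ⊤
  val[3] = ⊤
  val[4] = ⊤
  val[5] = ⊤
  val[6] = ⊤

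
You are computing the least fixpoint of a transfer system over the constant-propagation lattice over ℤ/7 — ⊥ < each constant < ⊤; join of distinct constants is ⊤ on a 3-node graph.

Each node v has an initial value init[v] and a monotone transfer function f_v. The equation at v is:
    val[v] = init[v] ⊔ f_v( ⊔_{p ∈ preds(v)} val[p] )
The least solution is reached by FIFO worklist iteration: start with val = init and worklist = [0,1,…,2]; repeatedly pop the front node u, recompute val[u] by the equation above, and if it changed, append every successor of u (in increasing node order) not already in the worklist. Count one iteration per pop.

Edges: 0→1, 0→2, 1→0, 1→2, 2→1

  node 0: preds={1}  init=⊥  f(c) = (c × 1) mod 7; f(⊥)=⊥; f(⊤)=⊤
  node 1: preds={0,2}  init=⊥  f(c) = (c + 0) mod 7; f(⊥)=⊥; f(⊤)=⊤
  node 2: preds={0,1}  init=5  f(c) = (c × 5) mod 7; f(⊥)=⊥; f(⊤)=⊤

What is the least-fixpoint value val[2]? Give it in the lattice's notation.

⊤

Worklist (9 pops):
  #1 pop 0: in=⊥ → ⊥ (no change)
  #2 pop 1: in=5 → 5 (was ⊥); enqueue [0]
  #3 pop 2: in=5 → ⊤ (was 5); enqueue [1]
  #4 pop 0: in=5 → 5 (was ⊥); enqueue [2]
  #5 pop 1: in=⊤ → ⊤ (was 5); enqueue [0]
  #6 pop 2: in=⊤ → ⊤ (no change)
  #7 pop 0: in=⊤ → ⊤ (was 5); enqueue [1,2]
  #8 pop 1: in=⊤ → ⊤ (no change)
  #9 pop 2: in=⊤ → ⊤ (no change)

Fixpoint:
  val[0] = ⊤
  val[1] = ⊤
  val[2] = ⊤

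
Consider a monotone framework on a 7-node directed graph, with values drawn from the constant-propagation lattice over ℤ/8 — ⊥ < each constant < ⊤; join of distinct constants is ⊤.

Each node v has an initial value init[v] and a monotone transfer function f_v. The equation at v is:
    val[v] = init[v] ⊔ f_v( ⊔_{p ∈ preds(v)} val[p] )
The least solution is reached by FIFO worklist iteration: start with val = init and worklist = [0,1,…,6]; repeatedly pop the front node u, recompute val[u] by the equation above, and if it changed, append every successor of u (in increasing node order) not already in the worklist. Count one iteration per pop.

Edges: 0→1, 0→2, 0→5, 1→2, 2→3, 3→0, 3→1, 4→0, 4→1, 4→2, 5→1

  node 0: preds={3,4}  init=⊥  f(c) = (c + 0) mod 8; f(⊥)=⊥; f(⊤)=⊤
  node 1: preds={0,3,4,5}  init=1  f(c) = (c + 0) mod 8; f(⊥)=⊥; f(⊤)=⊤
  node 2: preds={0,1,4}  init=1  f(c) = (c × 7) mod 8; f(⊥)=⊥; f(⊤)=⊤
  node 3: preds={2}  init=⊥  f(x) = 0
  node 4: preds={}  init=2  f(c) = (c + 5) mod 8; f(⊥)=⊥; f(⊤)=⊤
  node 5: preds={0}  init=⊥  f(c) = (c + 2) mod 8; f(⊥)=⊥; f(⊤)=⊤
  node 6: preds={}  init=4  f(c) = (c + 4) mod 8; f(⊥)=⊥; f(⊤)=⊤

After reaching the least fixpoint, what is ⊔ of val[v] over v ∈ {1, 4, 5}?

Worklist (12 pops):
  #1 pop 0: in=2 → 2 (was ⊥); enqueue []
  #2 pop 1: in=2 → ⊤ (was 1); enqueue []
  #3 pop 2: in=⊤ → ⊤ (was 1); enqueue []
  #4 pop 3: in=⊤ → 0 (was ⊥); enqueue [0,1]
  #5 pop 4: in=⊥ → 2 (no change)
  #6 pop 5: in=2 → 4 (was ⊥); enqueue []
  #7 pop 6: in=⊥ → 4 (no change)
  #8 pop 0: in=⊤ → ⊤ (was 2); enqueue [2,5]
  #9 pop 1: in=⊤ → ⊤ (no change)
  #10 pop 2: in=⊤ → ⊤ (no change)
  #11 pop 5: in=⊤ → ⊤ (was 4); enqueue [1]
  #12 pop 1: in=⊤ → ⊤ (no change)

Fixpoint:
  val[0] = ⊤
  val[1] = ⊤
  val[2] = ⊤
  val[3] = 0
  val[4] = 2
  val[5] = ⊤
  val[6] = 4

⊤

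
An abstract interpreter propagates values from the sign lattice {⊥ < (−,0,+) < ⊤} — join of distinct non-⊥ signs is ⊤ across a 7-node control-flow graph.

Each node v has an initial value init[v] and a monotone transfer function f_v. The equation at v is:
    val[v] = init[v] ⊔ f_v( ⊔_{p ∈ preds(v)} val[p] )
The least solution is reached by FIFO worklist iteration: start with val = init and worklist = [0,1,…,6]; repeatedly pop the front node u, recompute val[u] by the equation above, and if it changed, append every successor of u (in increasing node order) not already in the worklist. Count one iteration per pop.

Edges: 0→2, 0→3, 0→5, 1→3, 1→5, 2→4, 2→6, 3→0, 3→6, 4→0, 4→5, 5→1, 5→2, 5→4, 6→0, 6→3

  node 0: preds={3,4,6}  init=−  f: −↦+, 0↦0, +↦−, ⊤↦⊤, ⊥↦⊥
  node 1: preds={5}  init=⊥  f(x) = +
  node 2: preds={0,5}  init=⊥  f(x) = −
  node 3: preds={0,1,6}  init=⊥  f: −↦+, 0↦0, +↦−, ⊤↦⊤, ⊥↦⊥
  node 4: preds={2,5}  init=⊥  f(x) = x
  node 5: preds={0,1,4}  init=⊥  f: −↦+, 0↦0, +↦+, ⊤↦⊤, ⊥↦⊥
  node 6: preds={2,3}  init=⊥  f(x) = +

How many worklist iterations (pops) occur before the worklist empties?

14

Trace (14 dequeues):
  [1] u=0 | in ⊥ | out − | ==
  [2] u=1 | in ⊥ | out + | prev ⊥ | push {}
  [3] u=2 | in − | out − | prev ⊥ | push {}
  [4] u=3 | in ⊤ | out ⊤ | prev ⊥ | push {0}
  [5] u=4 | in − | out − | prev ⊥ | push {}
  [6] u=5 | in ⊤ | out ⊤ | prev ⊥ | push {1,2,4}
  [7] u=6 | in ⊤ | out + | prev ⊥ | push {3}
  [8] u=0 | in ⊤ | out ⊤ | prev − | push {5}
  [9] u=1 | in ⊤ | out + | ==
  [10] u=2 | in ⊤ | out − | ==
  [11] u=4 | in ⊤ | out ⊤ | prev − | push {0}
  [12] u=3 | in ⊤ | out ⊤ | ==
  [13] u=5 | in ⊤ | out ⊤ | ==
  [14] u=0 | in ⊤ | out ⊤ | ==

Converged values:
  [0] ⊤
  [1] +
  [2] −
  [3] ⊤
  [4] ⊤
  [5] ⊤
  [6] +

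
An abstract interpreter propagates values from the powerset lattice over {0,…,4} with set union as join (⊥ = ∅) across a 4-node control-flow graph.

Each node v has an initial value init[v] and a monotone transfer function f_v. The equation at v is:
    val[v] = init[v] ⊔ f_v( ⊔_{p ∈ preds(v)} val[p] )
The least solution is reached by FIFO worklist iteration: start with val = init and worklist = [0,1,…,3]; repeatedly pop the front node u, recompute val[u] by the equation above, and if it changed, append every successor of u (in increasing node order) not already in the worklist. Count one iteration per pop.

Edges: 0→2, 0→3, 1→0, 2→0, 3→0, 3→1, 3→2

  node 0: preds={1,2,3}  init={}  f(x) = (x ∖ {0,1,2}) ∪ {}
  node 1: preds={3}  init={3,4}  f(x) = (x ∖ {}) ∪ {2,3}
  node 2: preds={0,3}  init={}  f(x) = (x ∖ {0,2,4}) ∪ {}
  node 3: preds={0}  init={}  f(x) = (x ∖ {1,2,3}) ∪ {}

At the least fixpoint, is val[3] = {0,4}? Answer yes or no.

Trace (7 dequeues):
  [1] u=0 | in {3,4} | out {3,4} | prev {} | push {}
  [2] u=1 | in {} | out {2,3,4} | prev {3,4} | push {0}
  [3] u=2 | in {3,4} | out {3} | prev {} | push {}
  [4] u=3 | in {3,4} | out {4} | prev {} | push {1,2}
  [5] u=0 | in {2,3,4} | out {3,4} | ==
  [6] u=1 | in {4} | out {2,3,4} | ==
  [7] u=2 | in {3,4} | out {3} | ==

Converged values:
  [0] {3,4}
  [1] {2,3,4}
  [2] {3}
  [3] {4}

no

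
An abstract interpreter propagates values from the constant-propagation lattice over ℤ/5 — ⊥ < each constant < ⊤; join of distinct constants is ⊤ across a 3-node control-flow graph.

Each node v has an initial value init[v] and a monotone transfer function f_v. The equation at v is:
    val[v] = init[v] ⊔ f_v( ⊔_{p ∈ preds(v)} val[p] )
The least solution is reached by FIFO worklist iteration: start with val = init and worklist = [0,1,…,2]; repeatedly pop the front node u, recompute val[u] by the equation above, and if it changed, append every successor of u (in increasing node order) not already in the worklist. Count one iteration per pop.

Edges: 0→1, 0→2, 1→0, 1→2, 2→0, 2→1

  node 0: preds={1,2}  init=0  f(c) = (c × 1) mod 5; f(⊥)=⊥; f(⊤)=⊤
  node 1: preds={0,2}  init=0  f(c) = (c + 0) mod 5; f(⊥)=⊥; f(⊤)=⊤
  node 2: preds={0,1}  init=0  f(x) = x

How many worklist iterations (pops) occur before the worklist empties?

Iteration log — 3 steps:
  step 1. node 0  ⊔preds=0  new=0  stable
  step 2. node 1  ⊔preds=0  new=0  stable
  step 3. node 2  ⊔preds=0  new=0  stable

Least fixpoint reached:
  node 0: 0
  node 1: 0
  node 2: 0

3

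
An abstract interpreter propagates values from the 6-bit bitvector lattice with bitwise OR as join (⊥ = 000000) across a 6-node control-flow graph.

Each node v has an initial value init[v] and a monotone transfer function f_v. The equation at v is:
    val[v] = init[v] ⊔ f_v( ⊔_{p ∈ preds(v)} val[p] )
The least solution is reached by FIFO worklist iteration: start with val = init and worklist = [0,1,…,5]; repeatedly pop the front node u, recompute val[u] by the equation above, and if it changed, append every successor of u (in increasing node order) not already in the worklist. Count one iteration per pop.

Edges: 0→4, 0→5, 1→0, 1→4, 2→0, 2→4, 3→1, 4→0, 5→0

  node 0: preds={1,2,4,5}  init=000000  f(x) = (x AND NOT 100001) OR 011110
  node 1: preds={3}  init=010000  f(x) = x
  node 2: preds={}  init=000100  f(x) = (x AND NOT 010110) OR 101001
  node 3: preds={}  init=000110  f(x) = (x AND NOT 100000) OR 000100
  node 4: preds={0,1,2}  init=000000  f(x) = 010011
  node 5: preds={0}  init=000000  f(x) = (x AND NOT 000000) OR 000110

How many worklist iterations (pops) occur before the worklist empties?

Iteration log — 7 steps:
  step 1. node 0  ⊔preds=010100  new=011110  old=000000  +wl: 
  step 2. node 1  ⊔preds=000110  new=010110  old=010000  +wl: 0
  step 3. node 2  ⊔preds=000000  new=101101  old=000100  +wl: 
  step 4. node 3  ⊔preds=000000  new=000110  stable
  step 5. node 4  ⊔preds=111111  new=010011  old=000000  +wl: 
  step 6. node 5  ⊔preds=011110  new=011110  old=000000  +wl: 
  step 7. node 0  ⊔preds=111111  new=011110  stable

Least fixpoint reached:
  node 0: 011110
  node 1: 010110
  node 2: 101101
  node 3: 000110
  node 4: 010011
  node 5: 011110

7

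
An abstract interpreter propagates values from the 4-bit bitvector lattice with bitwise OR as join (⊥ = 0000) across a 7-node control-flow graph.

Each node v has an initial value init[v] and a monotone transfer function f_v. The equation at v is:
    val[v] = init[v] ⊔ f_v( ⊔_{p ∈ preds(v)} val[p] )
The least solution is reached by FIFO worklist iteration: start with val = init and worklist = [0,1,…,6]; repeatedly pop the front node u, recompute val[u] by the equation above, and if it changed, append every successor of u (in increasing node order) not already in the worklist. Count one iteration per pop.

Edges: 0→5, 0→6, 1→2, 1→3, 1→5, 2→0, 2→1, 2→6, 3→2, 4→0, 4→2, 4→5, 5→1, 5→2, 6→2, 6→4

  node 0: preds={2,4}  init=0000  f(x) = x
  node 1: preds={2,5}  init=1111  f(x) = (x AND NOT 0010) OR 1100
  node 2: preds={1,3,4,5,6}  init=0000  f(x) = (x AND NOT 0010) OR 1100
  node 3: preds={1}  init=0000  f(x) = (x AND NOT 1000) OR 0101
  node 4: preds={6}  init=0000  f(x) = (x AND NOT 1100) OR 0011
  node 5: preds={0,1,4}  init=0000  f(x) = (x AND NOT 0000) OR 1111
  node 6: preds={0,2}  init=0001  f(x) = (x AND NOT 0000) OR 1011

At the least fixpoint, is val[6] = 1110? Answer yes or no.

Trace (13 dequeues):
  [1] u=0 | in 0000 | out 0000 | ==
  [2] u=1 | in 0000 | out 1111 | ==
  [3] u=2 | in 1111 | out 1101 | prev 0000 | push {0,1}
  [4] u=3 | in 1111 | out 0111 | prev 0000 | push {2}
  [5] u=4 | in 0001 | out 0011 | prev 0000 | push {}
  [6] u=5 | in 1111 | out 1111 | prev 0000 | push {}
  [7] u=6 | in 1101 | out 1111 | prev 0001 | push {4}
  [8] u=0 | in 1111 | out 1111 | prev 0000 | push {5,6}
  [9] u=1 | in 1111 | out 1111 | ==
  [10] u=2 | in 1111 | out 1101 | ==
  [11] u=4 | in 1111 | out 0011 | ==
  [12] u=5 | in 1111 | out 1111 | ==
  [13] u=6 | in 1111 | out 1111 | ==

Converged values:
  [0] 1111
  [1] 1111
  [2] 1101
  [3] 0111
  [4] 0011
  [5] 1111
  [6] 1111

no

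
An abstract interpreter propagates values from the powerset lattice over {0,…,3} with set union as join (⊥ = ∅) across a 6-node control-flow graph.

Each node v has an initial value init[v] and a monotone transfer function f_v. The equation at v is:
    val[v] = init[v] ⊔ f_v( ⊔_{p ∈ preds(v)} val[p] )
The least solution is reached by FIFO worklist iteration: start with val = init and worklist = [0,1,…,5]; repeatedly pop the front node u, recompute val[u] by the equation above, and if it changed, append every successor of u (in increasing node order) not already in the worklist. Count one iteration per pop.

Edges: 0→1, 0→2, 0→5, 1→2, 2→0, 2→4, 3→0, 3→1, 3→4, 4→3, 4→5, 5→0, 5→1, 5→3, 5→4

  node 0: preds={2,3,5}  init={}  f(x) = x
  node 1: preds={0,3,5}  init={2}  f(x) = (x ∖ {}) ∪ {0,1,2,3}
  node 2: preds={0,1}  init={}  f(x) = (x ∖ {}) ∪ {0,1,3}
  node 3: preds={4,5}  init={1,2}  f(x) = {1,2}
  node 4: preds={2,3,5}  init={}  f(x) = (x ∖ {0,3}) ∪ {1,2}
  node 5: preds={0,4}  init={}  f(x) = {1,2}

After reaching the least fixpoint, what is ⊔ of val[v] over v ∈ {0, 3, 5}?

{0,1,2,3}

Worklist (12 pops):
  #1 pop 0: in={1,2} → {1,2} (was {}); enqueue []
  #2 pop 1: in={1,2} → {0,1,2,3} (was {2}); enqueue []
  #3 pop 2: in={0,1,2,3} → {0,1,2,3} (was {}); enqueue [0]
  #4 pop 3: in={} → {1,2} (no change)
  #5 pop 4: in={0,1,2,3} → {1,2} (was {}); enqueue [3]
  #6 pop 5: in={1,2} → {1,2} (was {}); enqueue [1,4]
  #7 pop 0: in={0,1,2,3} → {0,1,2,3} (was {1,2}); enqueue [2,5]
  #8 pop 3: in={1,2} → {1,2} (no change)
  #9 pop 1: in={0,1,2,3} → {0,1,2,3} (no change)
  #10 pop 4: in={0,1,2,3} → {1,2} (no change)
  #11 pop 2: in={0,1,2,3} → {0,1,2,3} (no change)
  #12 pop 5: in={0,1,2,3} → {1,2} (no change)

Fixpoint:
  val[0] = {0,1,2,3}
  val[1] = {0,1,2,3}
  val[2] = {0,1,2,3}
  val[3] = {1,2}
  val[4] = {1,2}
  val[5] = {1,2}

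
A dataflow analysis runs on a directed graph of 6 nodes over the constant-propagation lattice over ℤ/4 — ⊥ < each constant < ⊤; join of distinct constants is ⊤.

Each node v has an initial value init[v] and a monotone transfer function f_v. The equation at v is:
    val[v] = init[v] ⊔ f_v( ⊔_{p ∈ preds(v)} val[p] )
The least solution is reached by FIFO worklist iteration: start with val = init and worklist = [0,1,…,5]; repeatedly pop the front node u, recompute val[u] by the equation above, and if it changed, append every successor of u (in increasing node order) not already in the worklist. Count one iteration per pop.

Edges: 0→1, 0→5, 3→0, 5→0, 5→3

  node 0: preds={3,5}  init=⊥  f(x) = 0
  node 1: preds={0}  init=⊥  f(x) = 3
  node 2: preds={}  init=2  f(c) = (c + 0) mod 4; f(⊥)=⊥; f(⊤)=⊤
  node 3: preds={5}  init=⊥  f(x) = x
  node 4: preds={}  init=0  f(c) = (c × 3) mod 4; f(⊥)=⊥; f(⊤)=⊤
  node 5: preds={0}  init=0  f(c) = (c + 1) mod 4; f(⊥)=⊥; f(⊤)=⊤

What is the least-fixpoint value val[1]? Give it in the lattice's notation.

Trace (9 dequeues):
  [1] u=0 | in 0 | out 0 | prev ⊥ | push {}
  [2] u=1 | in 0 | out 3 | prev ⊥ | push {}
  [3] u=2 | in ⊥ | out 2 | ==
  [4] u=3 | in 0 | out 0 | prev ⊥ | push {0}
  [5] u=4 | in ⊥ | out 0 | ==
  [6] u=5 | in 0 | out ⊤ | prev 0 | push {3}
  [7] u=0 | in ⊤ | out 0 | ==
  [8] u=3 | in ⊤ | out ⊤ | prev 0 | push {0}
  [9] u=0 | in ⊤ | out 0 | ==

Converged values:
  [0] 0
  [1] 3
  [2] 2
  [3] ⊤
  [4] 0
  [5] ⊤

3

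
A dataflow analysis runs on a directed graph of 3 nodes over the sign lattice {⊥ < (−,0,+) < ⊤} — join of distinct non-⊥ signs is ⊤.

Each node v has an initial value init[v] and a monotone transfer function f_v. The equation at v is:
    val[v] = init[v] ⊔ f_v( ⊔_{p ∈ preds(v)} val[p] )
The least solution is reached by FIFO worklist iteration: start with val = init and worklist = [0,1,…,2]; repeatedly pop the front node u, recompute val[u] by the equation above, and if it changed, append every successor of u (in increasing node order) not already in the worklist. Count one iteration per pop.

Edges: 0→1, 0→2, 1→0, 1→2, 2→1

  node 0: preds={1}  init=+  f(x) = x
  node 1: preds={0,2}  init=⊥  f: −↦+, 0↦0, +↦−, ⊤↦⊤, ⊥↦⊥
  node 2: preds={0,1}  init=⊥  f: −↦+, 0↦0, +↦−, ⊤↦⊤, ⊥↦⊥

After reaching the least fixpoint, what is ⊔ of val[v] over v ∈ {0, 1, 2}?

Worklist (7 pops):
  #1 pop 0: in=⊥ → + (no change)
  #2 pop 1: in=+ → − (was ⊥); enqueue [0]
  #3 pop 2: in=⊤ → ⊤ (was ⊥); enqueue [1]
  #4 pop 0: in=− → ⊤ (was +); enqueue [2]
  #5 pop 1: in=⊤ → ⊤ (was −); enqueue [0]
  #6 pop 2: in=⊤ → ⊤ (no change)
  #7 pop 0: in=⊤ → ⊤ (no change)

Fixpoint:
  val[0] = ⊤
  val[1] = ⊤
  val[2] = ⊤

⊤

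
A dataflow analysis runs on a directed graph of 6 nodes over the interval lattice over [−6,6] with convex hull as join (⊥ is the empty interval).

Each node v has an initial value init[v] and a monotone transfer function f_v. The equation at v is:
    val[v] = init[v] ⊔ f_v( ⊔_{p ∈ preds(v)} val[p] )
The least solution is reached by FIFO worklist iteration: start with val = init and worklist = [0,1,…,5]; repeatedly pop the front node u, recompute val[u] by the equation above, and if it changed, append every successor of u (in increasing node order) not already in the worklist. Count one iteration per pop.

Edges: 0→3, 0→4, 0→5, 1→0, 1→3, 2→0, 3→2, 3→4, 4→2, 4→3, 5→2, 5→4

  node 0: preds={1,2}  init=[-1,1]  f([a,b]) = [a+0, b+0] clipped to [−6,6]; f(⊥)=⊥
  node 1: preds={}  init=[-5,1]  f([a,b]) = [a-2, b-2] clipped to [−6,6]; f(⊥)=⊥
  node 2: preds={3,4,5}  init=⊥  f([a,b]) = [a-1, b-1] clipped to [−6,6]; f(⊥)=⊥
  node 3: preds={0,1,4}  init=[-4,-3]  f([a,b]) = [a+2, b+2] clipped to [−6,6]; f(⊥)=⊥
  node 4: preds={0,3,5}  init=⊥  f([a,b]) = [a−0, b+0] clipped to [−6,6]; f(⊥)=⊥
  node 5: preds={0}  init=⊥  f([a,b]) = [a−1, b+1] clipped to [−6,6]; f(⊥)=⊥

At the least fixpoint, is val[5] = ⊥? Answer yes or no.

Iteration log — 27 steps:
  step 1. node 0  ⊔preds=[-5,1]  new=[-5,1]  old=[-1,1]  +wl: 
  step 2. node 1  ⊔preds=⊥  new=[-5,1]  stable
  step 3. node 2  ⊔preds=[-4,-3]  new=[-5,-4]  old=⊥  +wl: 0
  step 4. node 3  ⊔preds=[-5,1]  new=[-4,3]  old=[-4,-3]  +wl: 2
  step 5. node 4  ⊔preds=[-5,3]  new=[-5,3]  old=⊥  +wl: 3
  step 6. node 5  ⊔preds=[-5,1]  new=[-6,2]  old=⊥  +wl: 4
  step 7. node 0  ⊔preds=[-5,1]  new=[-5,1]  stable
  step 8. node 2  ⊔preds=[-6,3]  new=[-6,2]  old=[-5,-4]  +wl: 0
  step 9. node 3  ⊔preds=[-5,3]  new=[-4,5]  old=[-4,3]  +wl: 2
  step 10. node 4  ⊔preds=[-6,5]  new=[-6,5]  old=[-5,3]  +wl: 3
  step 11. node 0  ⊔preds=[-6,2]  new=[-6,2]  old=[-5,1]  +wl: 4,5
  step 12. node 2  ⊔preds=[-6,5]  new=[-6,4]  old=[-6,2]  +wl: 0
  step 13. node 3  ⊔preds=[-6,5]  new=[-4,6]  old=[-4,5]  +wl: 2
  step 14. node 4  ⊔preds=[-6,6]  new=[-6,6]  old=[-6,5]  +wl: 3
  step 15. node 5  ⊔preds=[-6,2]  new=[-6,3]  old=[-6,2]  +wl: 4
  step 16. node 0  ⊔preds=[-6,4]  new=[-6,4]  old=[-6,2]  +wl: 5
  step 17. node 2  ⊔preds=[-6,6]  new=[-6,5]  old=[-6,4]  +wl: 0
  step 18. node 3  ⊔preds=[-6,6]  new=[-4,6]  stable
  step 19. node 4  ⊔preds=[-6,6]  new=[-6,6]  stable
  step 20. node 5  ⊔preds=[-6,4]  new=[-6,5]  old=[-6,3]  +wl: 2,4
  step 21. node 0  ⊔preds=[-6,5]  new=[-6,5]  old=[-6,4]  +wl: 3,5
  step 22. node 2  ⊔preds=[-6,6]  new=[-6,5]  stable
  step 23. node 4  ⊔preds=[-6,6]  new=[-6,6]  stable
  step 24. node 3  ⊔preds=[-6,6]  new=[-4,6]  stable
  step 25. node 5  ⊔preds=[-6,5]  new=[-6,6]  old=[-6,5]  +wl: 2,4
  step 26. node 2  ⊔preds=[-6,6]  new=[-6,5]  stable
  step 27. node 4  ⊔preds=[-6,6]  new=[-6,6]  stable

Least fixpoint reached:
  node 0: [-6,5]
  node 1: [-5,1]
  node 2: [-6,5]
  node 3: [-4,6]
  node 4: [-6,6]
  node 5: [-6,6]

no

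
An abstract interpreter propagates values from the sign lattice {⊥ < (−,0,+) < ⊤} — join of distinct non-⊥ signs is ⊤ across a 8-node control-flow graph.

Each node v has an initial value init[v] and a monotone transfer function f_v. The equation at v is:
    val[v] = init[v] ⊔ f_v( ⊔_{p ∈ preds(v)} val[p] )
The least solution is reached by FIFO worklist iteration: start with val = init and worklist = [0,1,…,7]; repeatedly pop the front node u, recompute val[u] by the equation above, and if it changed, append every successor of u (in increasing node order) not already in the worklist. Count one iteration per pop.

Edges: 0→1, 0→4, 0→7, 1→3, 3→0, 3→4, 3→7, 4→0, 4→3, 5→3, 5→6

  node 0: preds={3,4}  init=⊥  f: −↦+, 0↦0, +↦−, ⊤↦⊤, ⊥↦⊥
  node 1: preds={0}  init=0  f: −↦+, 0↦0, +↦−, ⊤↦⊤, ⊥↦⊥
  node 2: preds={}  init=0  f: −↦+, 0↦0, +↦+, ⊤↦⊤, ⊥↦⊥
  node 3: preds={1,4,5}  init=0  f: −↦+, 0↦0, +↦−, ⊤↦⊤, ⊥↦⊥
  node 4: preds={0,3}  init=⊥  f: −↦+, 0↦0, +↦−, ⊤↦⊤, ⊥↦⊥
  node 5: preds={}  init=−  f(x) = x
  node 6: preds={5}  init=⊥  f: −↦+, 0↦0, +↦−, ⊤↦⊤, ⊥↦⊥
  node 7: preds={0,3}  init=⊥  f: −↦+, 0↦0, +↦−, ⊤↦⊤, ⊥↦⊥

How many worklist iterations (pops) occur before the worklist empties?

14

Trace (14 dequeues):
  [1] u=0 | in 0 | out 0 | prev ⊥ | push {}
  [2] u=1 | in 0 | out 0 | ==
  [3] u=2 | in ⊥ | out 0 | ==
  [4] u=3 | in ⊤ | out ⊤ | prev 0 | push {0}
  [5] u=4 | in ⊤ | out ⊤ | prev ⊥ | push {3}
  [6] u=5 | in ⊥ | out − | ==
  [7] u=6 | in − | out + | prev ⊥ | push {}
  [8] u=7 | in ⊤ | out ⊤ | prev ⊥ | push {}
  [9] u=0 | in ⊤ | out ⊤ | prev 0 | push {1,4,7}
  [10] u=3 | in ⊤ | out ⊤ | ==
  [11] u=1 | in ⊤ | out ⊤ | prev 0 | push {3}
  [12] u=4 | in ⊤ | out ⊤ | ==
  [13] u=7 | in ⊤ | out ⊤ | ==
  [14] u=3 | in ⊤ | out ⊤ | ==

Converged values:
  [0] ⊤
  [1] ⊤
  [2] 0
  [3] ⊤
  [4] ⊤
  [5] −
  [6] +
  [7] ⊤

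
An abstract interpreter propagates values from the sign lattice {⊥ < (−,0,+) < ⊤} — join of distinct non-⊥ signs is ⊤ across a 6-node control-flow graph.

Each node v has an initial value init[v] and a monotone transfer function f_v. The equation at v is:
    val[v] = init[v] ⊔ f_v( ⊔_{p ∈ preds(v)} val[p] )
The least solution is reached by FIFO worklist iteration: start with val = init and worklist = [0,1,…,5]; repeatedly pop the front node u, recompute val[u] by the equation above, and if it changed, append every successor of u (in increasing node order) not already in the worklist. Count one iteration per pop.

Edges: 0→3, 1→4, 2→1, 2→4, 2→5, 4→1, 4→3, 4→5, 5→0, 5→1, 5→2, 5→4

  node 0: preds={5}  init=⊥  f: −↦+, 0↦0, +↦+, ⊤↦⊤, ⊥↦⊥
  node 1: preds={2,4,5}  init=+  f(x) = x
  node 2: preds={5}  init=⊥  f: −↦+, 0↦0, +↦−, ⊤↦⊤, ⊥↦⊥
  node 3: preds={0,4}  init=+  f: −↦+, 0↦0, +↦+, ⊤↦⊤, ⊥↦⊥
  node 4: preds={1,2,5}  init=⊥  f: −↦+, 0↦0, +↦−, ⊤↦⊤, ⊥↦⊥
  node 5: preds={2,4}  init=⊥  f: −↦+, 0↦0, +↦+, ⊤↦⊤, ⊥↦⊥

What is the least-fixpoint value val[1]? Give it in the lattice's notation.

Worklist (21 pops):
  #1 pop 0: in=⊥ → ⊥ (no change)
  #2 pop 1: in=⊥ → + (no change)
  #3 pop 2: in=⊥ → ⊥ (no change)
  #4 pop 3: in=⊥ → + (no change)
  #5 pop 4: in=+ → − (was ⊥); enqueue [1,3]
  #6 pop 5: in=− → + (was ⊥); enqueue [0,2,4]
  #7 pop 1: in=⊤ → ⊤ (was +); enqueue []
  #8 pop 3: in=− → + (no change)
  #9 pop 0: in=+ → + (was ⊥); enqueue [3]
  #10 pop 2: in=+ → − (was ⊥); enqueue [1,5]
  #11 pop 4: in=⊤ → ⊤ (was −); enqueue []
  #12 pop 3: in=⊤ → ⊤ (was +); enqueue []
  #13 pop 1: in=⊤ → ⊤ (no change)
  #14 pop 5: in=⊤ → ⊤ (was +); enqueue [0,1,2,4]
  #15 pop 0: in=⊤ → ⊤ (was +); enqueue [3]
  #16 pop 1: in=⊤ → ⊤ (no change)
  #17 pop 2: in=⊤ → ⊤ (was −); enqueue [1,5]
  #18 pop 4: in=⊤ → ⊤ (no change)
  #19 pop 3: in=⊤ → ⊤ (no change)
  #20 pop 1: in=⊤ → ⊤ (no change)
  #21 pop 5: in=⊤ → ⊤ (no change)

Fixpoint:
  val[0] = ⊤
  val[1] = ⊤
  val[2] = ⊤
  val[3] = ⊤
  val[4] = ⊤
  val[5] = ⊤

⊤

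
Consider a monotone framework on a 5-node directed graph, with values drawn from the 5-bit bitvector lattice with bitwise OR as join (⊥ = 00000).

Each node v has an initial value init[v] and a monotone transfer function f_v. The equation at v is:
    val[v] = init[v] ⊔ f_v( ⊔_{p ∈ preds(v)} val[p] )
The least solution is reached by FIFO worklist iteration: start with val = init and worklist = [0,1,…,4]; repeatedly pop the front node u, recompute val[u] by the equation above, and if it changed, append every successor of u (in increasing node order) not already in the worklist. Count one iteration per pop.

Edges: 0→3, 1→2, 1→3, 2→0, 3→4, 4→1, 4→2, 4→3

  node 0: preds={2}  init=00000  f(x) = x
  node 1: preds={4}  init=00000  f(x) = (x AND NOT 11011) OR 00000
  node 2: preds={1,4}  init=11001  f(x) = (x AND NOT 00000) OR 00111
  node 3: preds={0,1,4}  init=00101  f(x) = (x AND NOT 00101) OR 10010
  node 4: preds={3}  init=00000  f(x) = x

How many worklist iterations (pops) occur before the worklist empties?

9

Worklist (9 pops):
  #1 pop 0: in=11001 → 11001 (was 00000); enqueue []
  #2 pop 1: in=00000 → 00000 (no change)
  #3 pop 2: in=00000 → 11111 (was 11001); enqueue [0]
  #4 pop 3: in=11001 → 11111 (was 00101); enqueue []
  #5 pop 4: in=11111 → 11111 (was 00000); enqueue [1,2,3]
  #6 pop 0: in=11111 → 11111 (was 11001); enqueue []
  #7 pop 1: in=11111 → 00100 (was 00000); enqueue []
  #8 pop 2: in=11111 → 11111 (no change)
  #9 pop 3: in=11111 → 11111 (no change)

Fixpoint:
  val[0] = 11111
  val[1] = 00100
  val[2] = 11111
  val[3] = 11111
  val[4] = 11111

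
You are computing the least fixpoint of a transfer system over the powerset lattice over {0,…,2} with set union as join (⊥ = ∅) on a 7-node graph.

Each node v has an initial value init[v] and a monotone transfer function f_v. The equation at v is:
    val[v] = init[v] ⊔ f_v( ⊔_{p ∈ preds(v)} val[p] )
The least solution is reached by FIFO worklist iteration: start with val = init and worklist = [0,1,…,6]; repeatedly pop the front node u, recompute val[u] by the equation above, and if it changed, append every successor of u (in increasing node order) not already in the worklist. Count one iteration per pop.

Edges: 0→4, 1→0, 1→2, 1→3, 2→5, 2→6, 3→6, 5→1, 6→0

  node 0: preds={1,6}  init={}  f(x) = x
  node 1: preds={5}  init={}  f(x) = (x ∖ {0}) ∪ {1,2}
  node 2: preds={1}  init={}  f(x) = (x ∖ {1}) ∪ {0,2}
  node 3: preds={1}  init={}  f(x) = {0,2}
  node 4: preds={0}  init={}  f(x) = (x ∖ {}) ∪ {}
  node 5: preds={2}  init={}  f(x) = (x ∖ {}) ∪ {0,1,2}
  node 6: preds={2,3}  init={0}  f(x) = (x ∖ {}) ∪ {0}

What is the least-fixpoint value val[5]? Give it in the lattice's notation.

{0,1,2}

Worklist (10 pops):
  #1 pop 0: in={0} → {0} (was {}); enqueue []
  #2 pop 1: in={} → {1,2} (was {}); enqueue [0]
  #3 pop 2: in={1,2} → {0,2} (was {}); enqueue []
  #4 pop 3: in={1,2} → {0,2} (was {}); enqueue []
  #5 pop 4: in={0} → {0} (was {}); enqueue []
  #6 pop 5: in={0,2} → {0,1,2} (was {}); enqueue [1]
  #7 pop 6: in={0,2} → {0,2} (was {0}); enqueue []
  #8 pop 0: in={0,1,2} → {0,1,2} (was {0}); enqueue [4]
  #9 pop 1: in={0,1,2} → {1,2} (no change)
  #10 pop 4: in={0,1,2} → {0,1,2} (was {0}); enqueue []

Fixpoint:
  val[0] = {0,1,2}
  val[1] = {1,2}
  val[2] = {0,2}
  val[3] = {0,2}
  val[4] = {0,1,2}
  val[5] = {0,1,2}
  val[6] = {0,2}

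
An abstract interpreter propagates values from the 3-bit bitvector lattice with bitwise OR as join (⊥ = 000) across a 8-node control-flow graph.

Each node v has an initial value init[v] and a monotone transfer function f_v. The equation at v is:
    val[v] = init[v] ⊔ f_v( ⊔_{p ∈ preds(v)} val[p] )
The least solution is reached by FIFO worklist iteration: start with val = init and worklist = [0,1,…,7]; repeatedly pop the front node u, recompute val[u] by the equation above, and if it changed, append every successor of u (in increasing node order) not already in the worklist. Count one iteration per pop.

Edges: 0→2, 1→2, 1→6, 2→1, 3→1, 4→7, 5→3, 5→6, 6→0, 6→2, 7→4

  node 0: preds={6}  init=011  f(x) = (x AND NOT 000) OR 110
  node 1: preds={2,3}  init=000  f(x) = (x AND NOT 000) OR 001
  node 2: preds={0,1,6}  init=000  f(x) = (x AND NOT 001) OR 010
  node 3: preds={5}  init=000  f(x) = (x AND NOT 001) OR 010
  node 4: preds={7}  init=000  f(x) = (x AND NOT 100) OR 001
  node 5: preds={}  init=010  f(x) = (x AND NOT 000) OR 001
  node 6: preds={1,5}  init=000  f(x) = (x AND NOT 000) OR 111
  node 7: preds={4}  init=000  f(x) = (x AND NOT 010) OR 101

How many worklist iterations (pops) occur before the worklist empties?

Trace (14 dequeues):
  [1] u=0 | in 000 | out 111 | prev 011 | push {}
  [2] u=1 | in 000 | out 001 | prev 000 | push {}
  [3] u=2 | in 111 | out 110 | prev 000 | push {1}
  [4] u=3 | in 010 | out 010 | prev 000 | push {}
  [5] u=4 | in 000 | out 001 | prev 000 | push {}
  [6] u=5 | in 000 | out 011 | prev 010 | push {3}
  [7] u=6 | in 011 | out 111 | prev 000 | push {0,2}
  [8] u=7 | in 001 | out 101 | prev 000 | push {4}
  [9] u=1 | in 110 | out 111 | prev 001 | push {6}
  [10] u=3 | in 011 | out 010 | ==
  [11] u=0 | in 111 | out 111 | ==
  [12] u=2 | in 111 | out 110 | ==
  [13] u=4 | in 101 | out 001 | ==
  [14] u=6 | in 111 | out 111 | ==

Converged values:
  [0] 111
  [1] 111
  [2] 110
  [3] 010
  [4] 001
  [5] 011
  [6] 111
  [7] 101

14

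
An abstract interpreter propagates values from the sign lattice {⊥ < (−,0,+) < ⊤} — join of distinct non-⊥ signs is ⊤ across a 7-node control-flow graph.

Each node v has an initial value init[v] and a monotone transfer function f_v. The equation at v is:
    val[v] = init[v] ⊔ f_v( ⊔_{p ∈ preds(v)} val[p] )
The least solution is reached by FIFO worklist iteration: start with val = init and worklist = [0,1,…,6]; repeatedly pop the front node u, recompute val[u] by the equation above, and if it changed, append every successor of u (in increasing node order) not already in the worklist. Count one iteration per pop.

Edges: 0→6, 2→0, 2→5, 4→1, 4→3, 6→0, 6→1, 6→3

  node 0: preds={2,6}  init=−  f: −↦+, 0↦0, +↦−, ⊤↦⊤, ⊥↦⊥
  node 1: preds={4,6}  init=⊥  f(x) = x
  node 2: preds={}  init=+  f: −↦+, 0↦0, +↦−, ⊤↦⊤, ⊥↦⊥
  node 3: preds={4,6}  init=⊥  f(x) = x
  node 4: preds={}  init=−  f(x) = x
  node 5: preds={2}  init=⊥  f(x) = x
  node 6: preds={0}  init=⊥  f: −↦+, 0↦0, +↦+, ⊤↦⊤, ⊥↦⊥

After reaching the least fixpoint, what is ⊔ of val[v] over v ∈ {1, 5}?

Trace (10 dequeues):
  [1] u=0 | in + | out − | ==
  [2] u=1 | in − | out − | prev ⊥ | push {}
  [3] u=2 | in ⊥ | out + | ==
  [4] u=3 | in − | out − | prev ⊥ | push {}
  [5] u=4 | in ⊥ | out − | ==
  [6] u=5 | in + | out + | prev ⊥ | push {}
  [7] u=6 | in − | out + | prev ⊥ | push {0,1,3}
  [8] u=0 | in + | out − | ==
  [9] u=1 | in ⊤ | out ⊤ | prev − | push {}
  [10] u=3 | in ⊤ | out ⊤ | prev − | push {}

Converged values:
  [0] −
  [1] ⊤
  [2] +
  [3] ⊤
  [4] −
  [5] +
  [6] +

⊤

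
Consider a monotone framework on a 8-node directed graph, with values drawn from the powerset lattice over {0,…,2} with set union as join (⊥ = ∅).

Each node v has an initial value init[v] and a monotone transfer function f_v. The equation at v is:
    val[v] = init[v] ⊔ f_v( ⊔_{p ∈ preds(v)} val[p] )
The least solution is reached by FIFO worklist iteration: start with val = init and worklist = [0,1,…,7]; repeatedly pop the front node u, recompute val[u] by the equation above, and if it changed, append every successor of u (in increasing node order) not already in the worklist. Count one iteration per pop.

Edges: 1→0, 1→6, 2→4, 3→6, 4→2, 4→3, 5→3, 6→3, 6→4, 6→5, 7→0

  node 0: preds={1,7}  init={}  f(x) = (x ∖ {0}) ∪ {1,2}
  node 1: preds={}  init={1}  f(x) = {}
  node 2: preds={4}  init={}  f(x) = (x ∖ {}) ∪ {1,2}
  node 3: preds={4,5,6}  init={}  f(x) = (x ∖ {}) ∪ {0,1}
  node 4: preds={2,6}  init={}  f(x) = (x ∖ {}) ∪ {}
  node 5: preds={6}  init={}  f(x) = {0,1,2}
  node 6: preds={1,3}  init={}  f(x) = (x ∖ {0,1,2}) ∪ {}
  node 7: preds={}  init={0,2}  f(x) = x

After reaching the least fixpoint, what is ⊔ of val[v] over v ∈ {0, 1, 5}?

Worklist (11 pops):
  #1 pop 0: in={0,1,2} → {1,2} (was {}); enqueue []
  #2 pop 1: in={} → {1} (no change)
  #3 pop 2: in={} → {1,2} (was {}); enqueue []
  #4 pop 3: in={} → {0,1} (was {}); enqueue []
  #5 pop 4: in={1,2} → {1,2} (was {}); enqueue [2,3]
  #6 pop 5: in={} → {0,1,2} (was {}); enqueue []
  #7 pop 6: in={0,1} → {} (no change)
  #8 pop 7: in={} → {0,2} (no change)
  #9 pop 2: in={1,2} → {1,2} (no change)
  #10 pop 3: in={0,1,2} → {0,1,2} (was {0,1}); enqueue [6]
  #11 pop 6: in={0,1,2} → {} (no change)

Fixpoint:
  val[0] = {1,2}
  val[1] = {1}
  val[2] = {1,2}
  val[3] = {0,1,2}
  val[4] = {1,2}
  val[5] = {0,1,2}
  val[6] = {}
  val[7] = {0,2}

{0,1,2}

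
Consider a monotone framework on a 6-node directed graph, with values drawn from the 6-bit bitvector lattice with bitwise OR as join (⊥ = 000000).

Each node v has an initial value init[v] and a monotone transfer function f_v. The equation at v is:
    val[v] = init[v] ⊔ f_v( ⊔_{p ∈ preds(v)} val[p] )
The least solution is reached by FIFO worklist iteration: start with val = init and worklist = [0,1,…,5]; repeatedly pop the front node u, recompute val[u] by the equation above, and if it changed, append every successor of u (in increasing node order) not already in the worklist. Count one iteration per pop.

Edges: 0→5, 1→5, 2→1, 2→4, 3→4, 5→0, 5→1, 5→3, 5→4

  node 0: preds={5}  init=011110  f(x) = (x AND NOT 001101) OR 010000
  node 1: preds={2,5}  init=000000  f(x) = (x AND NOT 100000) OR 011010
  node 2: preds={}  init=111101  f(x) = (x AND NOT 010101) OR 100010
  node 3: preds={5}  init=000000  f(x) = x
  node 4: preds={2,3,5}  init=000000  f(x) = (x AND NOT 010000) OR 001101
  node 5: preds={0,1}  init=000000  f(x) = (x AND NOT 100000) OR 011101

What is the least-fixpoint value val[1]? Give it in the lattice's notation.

Iteration log — 10 steps:
  step 1. node 0  ⊔preds=000000  new=011110  stable
  step 2. node 1  ⊔preds=111101  new=011111  old=000000  +wl: 
  step 3. node 2  ⊔preds=000000  new=111111  old=111101  +wl: 1
  step 4. node 3  ⊔preds=000000  new=000000  stable
  step 5. node 4  ⊔preds=111111  new=101111  old=000000  +wl: 
  step 6. node 5  ⊔preds=011111  new=011111  old=000000  +wl: 0,3,4
  step 7. node 1  ⊔preds=111111  new=011111  stable
  step 8. node 0  ⊔preds=011111  new=011110  stable
  step 9. node 3  ⊔preds=011111  new=011111  old=000000  +wl: 
  step 10. node 4  ⊔preds=111111  new=101111  stable

Least fixpoint reached:
  node 0: 011110
  node 1: 011111
  node 2: 111111
  node 3: 011111
  node 4: 101111
  node 5: 011111

011111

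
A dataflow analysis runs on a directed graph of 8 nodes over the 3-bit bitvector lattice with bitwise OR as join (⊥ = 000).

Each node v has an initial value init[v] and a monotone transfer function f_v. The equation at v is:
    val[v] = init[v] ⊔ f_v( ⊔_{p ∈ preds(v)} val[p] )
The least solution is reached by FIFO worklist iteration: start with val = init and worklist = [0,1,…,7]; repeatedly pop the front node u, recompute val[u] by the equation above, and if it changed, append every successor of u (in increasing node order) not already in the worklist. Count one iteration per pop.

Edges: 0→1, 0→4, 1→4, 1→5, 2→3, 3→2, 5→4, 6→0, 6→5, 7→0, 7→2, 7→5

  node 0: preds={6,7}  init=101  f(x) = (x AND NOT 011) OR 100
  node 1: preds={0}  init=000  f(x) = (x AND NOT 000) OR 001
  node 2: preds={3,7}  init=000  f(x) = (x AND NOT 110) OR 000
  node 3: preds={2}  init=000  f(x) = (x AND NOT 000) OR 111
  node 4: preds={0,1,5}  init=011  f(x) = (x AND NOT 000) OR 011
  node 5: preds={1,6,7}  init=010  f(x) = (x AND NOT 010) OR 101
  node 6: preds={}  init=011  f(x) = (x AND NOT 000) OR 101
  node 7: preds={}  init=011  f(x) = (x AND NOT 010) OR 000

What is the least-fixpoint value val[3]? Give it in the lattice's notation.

Worklist (12 pops):
  #1 pop 0: in=011 → 101 (no change)
  #2 pop 1: in=101 → 101 (was 000); enqueue []
  #3 pop 2: in=011 → 001 (was 000); enqueue []
  #4 pop 3: in=001 → 111 (was 000); enqueue [2]
  #5 pop 4: in=111 → 111 (was 011); enqueue []
  #6 pop 5: in=111 → 111 (was 010); enqueue [4]
  #7 pop 6: in=000 → 111 (was 011); enqueue [0,5]
  #8 pop 7: in=000 → 011 (no change)
  #9 pop 2: in=111 → 001 (no change)
  #10 pop 4: in=111 → 111 (no change)
  #11 pop 0: in=111 → 101 (no change)
  #12 pop 5: in=111 → 111 (no change)

Fixpoint:
  val[0] = 101
  val[1] = 101
  val[2] = 001
  val[3] = 111
  val[4] = 111
  val[5] = 111
  val[6] = 111
  val[7] = 011

111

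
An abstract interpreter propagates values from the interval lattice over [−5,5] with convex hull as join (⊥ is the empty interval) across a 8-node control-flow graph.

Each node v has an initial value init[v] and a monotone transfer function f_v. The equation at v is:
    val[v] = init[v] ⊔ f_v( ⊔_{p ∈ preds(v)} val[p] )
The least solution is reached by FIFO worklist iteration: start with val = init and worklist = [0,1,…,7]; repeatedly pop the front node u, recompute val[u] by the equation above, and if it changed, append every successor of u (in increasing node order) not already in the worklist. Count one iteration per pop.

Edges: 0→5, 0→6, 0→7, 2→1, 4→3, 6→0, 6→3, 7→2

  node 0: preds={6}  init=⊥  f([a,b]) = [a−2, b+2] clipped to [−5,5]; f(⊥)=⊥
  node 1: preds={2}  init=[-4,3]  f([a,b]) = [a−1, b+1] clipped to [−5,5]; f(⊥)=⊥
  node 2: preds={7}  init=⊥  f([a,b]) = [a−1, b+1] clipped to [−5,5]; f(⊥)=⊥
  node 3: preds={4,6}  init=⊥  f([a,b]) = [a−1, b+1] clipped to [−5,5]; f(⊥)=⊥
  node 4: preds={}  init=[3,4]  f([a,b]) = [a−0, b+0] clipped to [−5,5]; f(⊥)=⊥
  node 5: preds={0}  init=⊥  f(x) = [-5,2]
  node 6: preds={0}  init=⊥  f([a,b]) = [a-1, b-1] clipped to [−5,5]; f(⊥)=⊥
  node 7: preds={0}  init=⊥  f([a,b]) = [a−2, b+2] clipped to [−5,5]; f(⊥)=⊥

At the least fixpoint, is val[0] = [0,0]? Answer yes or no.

no

Iteration log — 8 steps:
  step 1. node 0  ⊔preds=⊥  new=⊥  stable
  step 2. node 1  ⊔preds=⊥  new=[-4,3]  stable
  step 3. node 2  ⊔preds=⊥  new=⊥  stable
  step 4. node 3  ⊔preds=[3,4]  new=[2,5]  old=⊥  +wl: 
  step 5. node 4  ⊔preds=⊥  new=[3,4]  stable
  step 6. node 5  ⊔preds=⊥  new=[-5,2]  old=⊥  +wl: 
  step 7. node 6  ⊔preds=⊥  new=⊥  stable
  step 8. node 7  ⊔preds=⊥  new=⊥  stable

Least fixpoint reached:
  node 0: ⊥
  node 1: [-4,3]
  node 2: ⊥
  node 3: [2,5]
  node 4: [3,4]
  node 5: [-5,2]
  node 6: ⊥
  node 7: ⊥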